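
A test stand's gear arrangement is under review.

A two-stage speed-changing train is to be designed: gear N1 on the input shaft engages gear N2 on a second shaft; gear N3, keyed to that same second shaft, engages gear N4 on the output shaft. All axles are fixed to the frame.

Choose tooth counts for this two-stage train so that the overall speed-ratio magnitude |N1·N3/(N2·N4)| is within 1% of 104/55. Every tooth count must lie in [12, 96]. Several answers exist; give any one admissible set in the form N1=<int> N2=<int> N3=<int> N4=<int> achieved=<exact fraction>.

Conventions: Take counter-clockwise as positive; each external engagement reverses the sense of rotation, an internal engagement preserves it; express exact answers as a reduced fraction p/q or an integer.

class = fixed-axis compound train [2-stage, 104/55 wanted]
target = 104/55 in lowest terms: an exact hit needs N1·N3 = k·104 and N2·N4 = k·55 for one integer k, every count in [12, 96]; additionally prefer no 1:1 stage (N1 ≠ N2, N3 ≠ N4)
k = 1…5: no 1:1-free in-range split of k·104 and k·55 into factor pairs; take k = 6
k = 6: N1·N3 = 624 = 12·52, N2·N4 = 330 = 15·22
achieved = 12·52/(15·22) = 104/55; |achieved − target| = 0 ≤ 26/1375 ✓

N1=12 N2=15 N3=52 N4=22 achieved=104/55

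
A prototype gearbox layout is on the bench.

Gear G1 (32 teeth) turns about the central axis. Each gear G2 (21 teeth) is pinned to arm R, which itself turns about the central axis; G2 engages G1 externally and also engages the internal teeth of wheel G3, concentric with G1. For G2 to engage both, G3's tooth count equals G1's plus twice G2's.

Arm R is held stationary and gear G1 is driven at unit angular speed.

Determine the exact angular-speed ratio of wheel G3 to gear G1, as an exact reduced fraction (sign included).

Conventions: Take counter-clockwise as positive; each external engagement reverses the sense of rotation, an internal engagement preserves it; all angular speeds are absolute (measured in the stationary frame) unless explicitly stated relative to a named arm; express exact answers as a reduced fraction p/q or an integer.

-16/37

planetary set (32T centre, 21T on arm, 74T internal) — Willis relation
ring teeth: 32 + 2·21 = 74
32(ω_sun−ω_arm) = −74(ω_ring−ω_arm),  ω_arm = 0, ω_sun = 1
ω_ring = 0 − (32/74)(1−0) = -16/37
ω_out/ω_in = -16/37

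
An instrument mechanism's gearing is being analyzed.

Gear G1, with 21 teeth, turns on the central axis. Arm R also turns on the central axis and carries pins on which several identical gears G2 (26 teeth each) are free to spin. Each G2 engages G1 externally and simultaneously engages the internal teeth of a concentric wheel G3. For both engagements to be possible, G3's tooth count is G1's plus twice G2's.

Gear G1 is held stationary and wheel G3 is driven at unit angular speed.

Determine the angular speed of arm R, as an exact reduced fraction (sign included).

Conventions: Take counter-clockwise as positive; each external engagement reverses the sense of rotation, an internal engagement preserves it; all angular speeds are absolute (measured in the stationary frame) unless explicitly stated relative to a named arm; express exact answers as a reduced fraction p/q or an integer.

73/94

recognized (axles ride arm R): planetary set, 21/26/73 teeth
ring teeth: 21 + 2·26 = 73
21(ω_sun−ω_arm) = −73(ω_ring−ω_arm),  ω_sun = 0, ω_ring = 1
21(0−ω_arm) = −73(1−ω_arm)  ⇒  94·ω_arm = 73  ⇒  ω_arm = 73/94
exact speed ratio = 73/94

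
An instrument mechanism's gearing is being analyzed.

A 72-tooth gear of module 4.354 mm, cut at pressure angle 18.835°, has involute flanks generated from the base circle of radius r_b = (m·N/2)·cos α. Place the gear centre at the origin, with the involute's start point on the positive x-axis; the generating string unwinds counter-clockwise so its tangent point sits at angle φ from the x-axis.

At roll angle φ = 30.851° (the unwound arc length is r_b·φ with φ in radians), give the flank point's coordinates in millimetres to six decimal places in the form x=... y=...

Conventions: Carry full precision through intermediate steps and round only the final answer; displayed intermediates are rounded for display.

topology: single-mesh involute geometry — m = 4.354, N = 72
pitch radius r_p = m·N/2 = 4.354·72/2 = 156.744000
base radius r_b = r_p·cos α = 156.744000·cos 18.835° = 148.350707
roll angle φ = 30.851° = 0.53845153 rad
x = r_b·(cos φ + φ·sin φ) = 168.322513
y = r_b·(sin φ − φ·cos φ) = 7.498322

x=168.322513 y=7.498322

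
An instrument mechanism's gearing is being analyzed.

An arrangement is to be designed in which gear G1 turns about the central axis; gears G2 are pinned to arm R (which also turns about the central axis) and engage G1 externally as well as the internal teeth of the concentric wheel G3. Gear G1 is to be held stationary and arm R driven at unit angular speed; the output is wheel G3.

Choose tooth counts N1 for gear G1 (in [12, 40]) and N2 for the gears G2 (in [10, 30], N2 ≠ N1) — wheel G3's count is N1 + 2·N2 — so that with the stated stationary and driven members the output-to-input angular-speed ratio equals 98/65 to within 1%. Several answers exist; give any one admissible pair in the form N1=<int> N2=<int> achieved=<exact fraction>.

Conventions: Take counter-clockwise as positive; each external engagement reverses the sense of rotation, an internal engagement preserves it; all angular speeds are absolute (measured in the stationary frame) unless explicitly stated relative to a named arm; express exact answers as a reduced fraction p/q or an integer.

N1=33 N2=16 achieved=98/65

design class (target 98/65): planetary set
Willis with ω_sun = 0: ω_ring/ω_arm = (N1+N3)/N3; set equal to 98/65  ⇒  N3/N1 = 1/(98/65 − 1) = 65/33
N3 = N1 + 2·N2  ⇒  N2/N1 = (N3/N1 − 1)/2 = (65/33 − 1)/2 = 16/33
smallest multiple with N1 ≥ 12 and N2 ≥ 10: k = 1  ⇒  N1 = 1·33 = 33, N2 = 1·16 = 16 (N1 ≤ 40, N2 ≤ 30, N2 ≠ N1 ✓), N3 = 33 + 2·16 = 65
check: (N1+N3)/N3 with N1 = 33, N3 = 65 gives 98/65; |achieved − target| = 0 ≤ 49/3250 ✓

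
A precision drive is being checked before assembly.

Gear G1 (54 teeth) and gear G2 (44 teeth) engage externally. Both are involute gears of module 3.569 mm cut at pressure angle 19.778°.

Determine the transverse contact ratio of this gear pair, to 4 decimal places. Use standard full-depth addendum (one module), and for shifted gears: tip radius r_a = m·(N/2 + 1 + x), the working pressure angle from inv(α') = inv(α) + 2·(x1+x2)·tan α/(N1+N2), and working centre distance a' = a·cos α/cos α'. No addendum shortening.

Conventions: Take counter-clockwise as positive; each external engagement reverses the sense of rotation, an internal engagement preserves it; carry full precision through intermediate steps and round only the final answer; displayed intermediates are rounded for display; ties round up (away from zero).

class = single-mesh tooth geometry [involute pair 54T × 44T, m = 3.569]
base radii: r_b1 = 90.678620, r_b2 = 73.886283
tip radii: r_a1 = 99.932000, r_a2 = 82.087000
no profile shift: α' = α, a' = a
action lengths: √(r_a1²−r_b1²) = 41.997529, √(r_a2²−r_b2²) = 35.764406
base pitch p_b = π·m·cos α = 10.550937
CR = (41.997529 + 35.764406 − 174.881000·sin 19.77800°)/10.550937 = 1.761577
contact ratio ≈ 1.7616

1.7616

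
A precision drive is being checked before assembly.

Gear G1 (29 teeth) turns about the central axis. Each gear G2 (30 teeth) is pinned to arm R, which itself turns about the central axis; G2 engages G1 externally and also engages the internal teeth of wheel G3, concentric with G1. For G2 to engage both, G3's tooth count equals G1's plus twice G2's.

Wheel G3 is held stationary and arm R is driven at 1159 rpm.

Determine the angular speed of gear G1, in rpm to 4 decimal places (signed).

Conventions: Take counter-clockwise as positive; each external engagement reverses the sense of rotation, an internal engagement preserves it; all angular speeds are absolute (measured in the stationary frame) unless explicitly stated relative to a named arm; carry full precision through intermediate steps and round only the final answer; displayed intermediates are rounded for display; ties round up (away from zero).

+4715.9310 rpm

class = planetary set [G3 = 29+2·30 = 89; Willis about the carrier]
normalise by the input: solve with ω_arm = 1, then scale by 1159 rpm
ring teeth: 29 + 2·30 = 89
29(ω_sun−ω_arm) = −89(ω_ring−ω_arm),  ω_ring = 0, ω_arm = 1
ω_sun = 1 − (89/29)(0−1) = 118/29
scale: ω_sun = 118/29 × 1159 rpm = +4715.9310 rpm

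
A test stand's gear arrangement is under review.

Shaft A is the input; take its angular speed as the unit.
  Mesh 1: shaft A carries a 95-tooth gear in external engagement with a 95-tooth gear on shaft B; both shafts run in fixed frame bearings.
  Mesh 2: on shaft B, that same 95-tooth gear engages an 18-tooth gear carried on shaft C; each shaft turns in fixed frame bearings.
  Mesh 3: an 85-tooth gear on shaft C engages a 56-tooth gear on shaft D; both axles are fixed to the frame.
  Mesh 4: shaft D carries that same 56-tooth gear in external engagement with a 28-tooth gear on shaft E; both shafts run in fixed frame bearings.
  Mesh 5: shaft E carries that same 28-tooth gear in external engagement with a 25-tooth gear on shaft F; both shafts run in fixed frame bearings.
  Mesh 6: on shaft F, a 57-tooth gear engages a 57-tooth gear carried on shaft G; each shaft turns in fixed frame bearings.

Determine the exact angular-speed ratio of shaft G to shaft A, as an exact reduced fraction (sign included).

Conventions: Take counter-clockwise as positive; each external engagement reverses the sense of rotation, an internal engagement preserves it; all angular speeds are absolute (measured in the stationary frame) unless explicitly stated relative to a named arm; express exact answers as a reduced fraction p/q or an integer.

class = fixed-axis compound train [6 meshes; 6 ratios multiply, 6 sense flips]
mesh 1 [95T→95T]: running ratio 1, sense −
mesh 2 [95T→18T]: running ratio 95/18, sense +
mesh 3 [85T→56T]: running ratio 8075/1008, sense −
mesh 4 [56T→28T]: running ratio 8075/504, sense +
mesh 5 [28T→25T]: running ratio 323/18, sense −
mesh 6 [57T→57T]: running ratio 323/18, sense +
ω_out/ω_in = 323/18

323/18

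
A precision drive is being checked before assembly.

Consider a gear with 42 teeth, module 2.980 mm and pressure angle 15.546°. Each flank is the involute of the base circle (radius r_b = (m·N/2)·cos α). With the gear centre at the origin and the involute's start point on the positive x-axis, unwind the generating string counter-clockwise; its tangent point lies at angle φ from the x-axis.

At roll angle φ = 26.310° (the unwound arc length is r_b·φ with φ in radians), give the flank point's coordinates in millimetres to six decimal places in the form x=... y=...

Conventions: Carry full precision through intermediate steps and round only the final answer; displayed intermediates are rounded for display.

x=66.315835 y=1.905186

recognized (one wheel, involute flank): single-mesh tooth geometry, m = 2.980, N = 42
pitch radius r_p = m·N/2 = 2.980·42/2 = 62.580000
base radius r_b = r_p·cos α = 62.580000·cos 15.546° = 60.290548
roll angle φ = 26.310° = 0.45919613 rad
x = r_b·(cos φ + φ·sin φ) = 66.315835
y = r_b·(sin φ − φ·cos φ) = 1.905186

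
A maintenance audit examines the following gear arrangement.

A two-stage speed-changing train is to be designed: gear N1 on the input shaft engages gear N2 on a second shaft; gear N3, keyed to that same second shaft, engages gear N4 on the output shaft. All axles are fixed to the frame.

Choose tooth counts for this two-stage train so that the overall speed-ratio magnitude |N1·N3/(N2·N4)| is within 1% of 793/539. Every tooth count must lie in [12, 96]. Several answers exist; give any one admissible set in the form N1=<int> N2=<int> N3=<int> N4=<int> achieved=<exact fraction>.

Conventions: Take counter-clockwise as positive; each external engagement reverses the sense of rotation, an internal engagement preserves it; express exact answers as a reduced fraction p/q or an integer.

topology: fixed-axis compound train — 2 stages, target 793/539
target = 793/539 in lowest terms: an exact hit needs N1·N3 = k·793 and N2·N4 = k·539 for one integer k, every count in [12, 96]; additionally prefer no 1:1 stage (N1 ≠ N2, N3 ≠ N4)
k = 1: no 1:1-free in-range split of k·793 and k·539 into factor pairs; take k = 2
k = 2: N1·N3 = 1586 = 26·61, N2·N4 = 1078 = 14·77
achieved = 26·61/(14·77) = 793/539; |achieved − target| = 0 ≤ 793/53900 ✓

N1=26 N2=14 N3=61 N4=77 achieved=793/539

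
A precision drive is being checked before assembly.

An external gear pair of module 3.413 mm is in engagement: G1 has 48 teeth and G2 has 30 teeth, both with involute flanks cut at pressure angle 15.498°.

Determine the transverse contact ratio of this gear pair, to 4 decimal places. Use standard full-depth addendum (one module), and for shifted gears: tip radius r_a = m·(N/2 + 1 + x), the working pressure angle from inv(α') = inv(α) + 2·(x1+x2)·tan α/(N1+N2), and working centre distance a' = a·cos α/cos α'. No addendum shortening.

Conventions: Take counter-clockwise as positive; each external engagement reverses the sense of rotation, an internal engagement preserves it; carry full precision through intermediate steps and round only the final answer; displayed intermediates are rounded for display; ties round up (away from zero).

class = single-mesh tooth geometry [involute pair 48T × 30T, m = 3.413]
base radii: r_b1 = 78.933662, r_b2 = 49.333539
tip radii: r_a1 = 85.325000, r_a2 = 54.608000
no profile shift: α' = α, a' = a
action lengths: √(r_a1²−r_b1²) = 32.401121, √(r_a2²−r_b2²) = 23.414432
base pitch p_b = π·m·cos α = 10.332392
CR = (32.401121 + 23.414432 − 133.107000·sin 15.49800°)/10.332392 = 1.959733
contact ratio ≈ 1.9597

1.9597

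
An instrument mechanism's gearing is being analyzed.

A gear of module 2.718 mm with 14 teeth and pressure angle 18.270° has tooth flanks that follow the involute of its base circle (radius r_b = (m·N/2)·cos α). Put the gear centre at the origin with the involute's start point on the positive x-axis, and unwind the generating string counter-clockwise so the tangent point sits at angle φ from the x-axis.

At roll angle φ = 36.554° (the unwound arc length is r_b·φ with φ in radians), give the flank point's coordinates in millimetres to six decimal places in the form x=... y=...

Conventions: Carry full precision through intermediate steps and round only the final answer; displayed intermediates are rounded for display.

single-mesh involute tooth geometry (14T wheel at module 2.718)
pitch radius r_p = m·N/2 = 2.718·14/2 = 19.026000
base radius r_b = r_p·cos α = 19.026000·cos 18.270° = 18.066895
roll angle φ = 36.554° = 0.63798765 rad
x = r_b·(cos φ + φ·sin φ) = 21.377990
y = r_b·(sin φ − φ·cos φ) = 1.501129

x=21.377990 y=1.501129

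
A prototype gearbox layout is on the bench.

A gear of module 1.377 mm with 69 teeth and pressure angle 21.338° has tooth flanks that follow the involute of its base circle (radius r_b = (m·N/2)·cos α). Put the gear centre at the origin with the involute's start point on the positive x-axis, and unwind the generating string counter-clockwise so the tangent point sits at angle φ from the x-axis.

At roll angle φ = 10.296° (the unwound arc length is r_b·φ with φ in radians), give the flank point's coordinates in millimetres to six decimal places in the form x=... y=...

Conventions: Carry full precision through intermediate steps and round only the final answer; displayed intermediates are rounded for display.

x=44.958631 y=0.085315

single-mesh involute tooth geometry (69T wheel at module 1.377)
pitch radius r_p = m·N/2 = 1.377·69/2 = 47.506500
base radius r_b = r_p·cos α = 47.506500·cos 21.338° = 44.249934
roll angle φ = 10.296° = 0.17969910 rad
x = r_b·(cos φ + φ·sin φ) = 44.958631
y = r_b·(sin φ − φ·cos φ) = 0.085315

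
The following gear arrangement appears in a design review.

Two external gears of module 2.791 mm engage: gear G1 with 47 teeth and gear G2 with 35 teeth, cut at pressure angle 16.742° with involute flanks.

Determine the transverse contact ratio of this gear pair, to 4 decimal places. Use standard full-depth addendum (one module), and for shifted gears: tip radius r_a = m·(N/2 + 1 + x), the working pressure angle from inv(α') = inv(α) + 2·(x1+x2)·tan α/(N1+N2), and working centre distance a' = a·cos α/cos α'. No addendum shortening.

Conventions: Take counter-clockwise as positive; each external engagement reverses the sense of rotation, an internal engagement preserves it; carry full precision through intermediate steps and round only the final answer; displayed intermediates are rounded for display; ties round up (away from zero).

1.8988

class = single-mesh tooth geometry [involute pair 47T × 35T, m = 2.791]
base radii: r_b1 = 62.808308, r_b2 = 46.772144
tip radii: r_a1 = 68.379500, r_a2 = 51.633500
no profile shift: α' = α, a' = a
action lengths: √(r_a1²−r_b1²) = 27.034653, √(r_a2²−r_b2²) = 21.872011
base pitch p_b = π·m·cos α = 8.396516
CR = (27.034653 + 21.872011 − 114.431000·sin 16.74200°)/8.396516 = 1.898809
contact ratio ≈ 1.8988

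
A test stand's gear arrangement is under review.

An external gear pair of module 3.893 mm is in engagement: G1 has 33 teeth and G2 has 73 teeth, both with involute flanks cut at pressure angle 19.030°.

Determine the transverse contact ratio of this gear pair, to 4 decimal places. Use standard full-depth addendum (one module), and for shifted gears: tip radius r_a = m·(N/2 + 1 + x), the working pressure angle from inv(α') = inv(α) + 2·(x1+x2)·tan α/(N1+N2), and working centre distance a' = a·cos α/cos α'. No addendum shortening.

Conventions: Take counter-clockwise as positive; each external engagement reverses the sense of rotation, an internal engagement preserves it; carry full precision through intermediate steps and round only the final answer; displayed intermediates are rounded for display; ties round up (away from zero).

1.7971

recognized (one external pair, fixed centres): single-mesh tooth geometry, m = 3.893, N1 = 33, N2 = 73
base radii: r_b1 = 60.723955, r_b2 = 134.328748
tip radii: r_a1 = 68.127500, r_a2 = 145.987500
no profile shift: α' = α, a' = a
action lengths: √(r_a1²−r_b1²) = 30.886204, √(r_a2²−r_b2²) = 57.167626
base pitch p_b = π·m·cos α = 11.561814
CR = (30.886204 + 57.167626 − 206.329000·sin 19.03000°)/11.561814 = 1.797083
contact ratio ≈ 1.7971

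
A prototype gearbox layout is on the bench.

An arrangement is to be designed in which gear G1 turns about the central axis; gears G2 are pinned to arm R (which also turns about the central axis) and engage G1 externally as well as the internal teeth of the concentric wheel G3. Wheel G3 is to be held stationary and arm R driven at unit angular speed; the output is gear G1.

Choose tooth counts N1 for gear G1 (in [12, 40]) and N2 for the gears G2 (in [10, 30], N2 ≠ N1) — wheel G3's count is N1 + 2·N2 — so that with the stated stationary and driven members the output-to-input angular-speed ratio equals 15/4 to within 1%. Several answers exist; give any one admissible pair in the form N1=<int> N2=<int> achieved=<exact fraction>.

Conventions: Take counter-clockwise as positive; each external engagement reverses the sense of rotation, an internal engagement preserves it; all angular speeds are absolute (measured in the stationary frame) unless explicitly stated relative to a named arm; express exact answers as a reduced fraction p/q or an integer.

class = planetary set [ratio 15/4 wanted; Willis about the carrier]
Willis with ω_ring = 0: ω_sun/ω_arm = (N1+N3)/N1; set equal to 15/4  ⇒  N3/N1 = 15/4 − 1 = 11/4
N3 = N1 + 2·N2  ⇒  N2/N1 = (N3/N1 − 1)/2 = (11/4 − 1)/2 = 7/8
smallest multiple with N1 ≥ 12 and N2 ≥ 10: k = 2  ⇒  N1 = 2·8 = 16, N2 = 2·7 = 14 (N1 ≤ 40, N2 ≤ 30, N2 ≠ N1 ✓), N3 = 16 + 2·14 = 44
check: (N1+N3)/N1 with N1 = 16, N3 = 44 gives 15/4; |achieved − target| = 0 ≤ 3/80 ✓

N1=16 N2=14 achieved=15/4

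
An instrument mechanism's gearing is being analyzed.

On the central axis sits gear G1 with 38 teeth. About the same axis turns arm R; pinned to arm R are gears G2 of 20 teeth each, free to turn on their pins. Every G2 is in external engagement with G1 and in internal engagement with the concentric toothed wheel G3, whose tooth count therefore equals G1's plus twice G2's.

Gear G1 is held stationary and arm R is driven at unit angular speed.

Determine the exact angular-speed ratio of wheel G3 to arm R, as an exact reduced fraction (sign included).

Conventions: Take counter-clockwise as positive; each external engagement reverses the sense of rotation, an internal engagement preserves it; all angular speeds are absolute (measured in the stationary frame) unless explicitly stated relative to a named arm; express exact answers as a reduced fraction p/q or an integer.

58/39

recognized (axles ride arm R): planetary set, 38/20/78 teeth
ring teeth: 38 + 2·20 = 78
38(ω_sun−ω_arm) = −78(ω_ring−ω_arm),  ω_sun = 0, ω_arm = 1
ω_ring = 1 − (38/78)(0−1) = 58/39
ω_out/ω_in = 58/39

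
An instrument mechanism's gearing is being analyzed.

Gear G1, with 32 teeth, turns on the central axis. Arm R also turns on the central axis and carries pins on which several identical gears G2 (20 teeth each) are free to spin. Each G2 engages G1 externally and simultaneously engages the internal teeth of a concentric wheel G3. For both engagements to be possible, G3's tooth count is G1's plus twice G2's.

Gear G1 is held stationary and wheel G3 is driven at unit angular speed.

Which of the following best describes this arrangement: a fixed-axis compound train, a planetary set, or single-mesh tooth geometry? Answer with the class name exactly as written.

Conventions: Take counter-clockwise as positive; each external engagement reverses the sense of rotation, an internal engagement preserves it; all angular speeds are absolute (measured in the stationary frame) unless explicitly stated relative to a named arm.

planetary set

planetary set (32T centre, 20T on arm, 72T internal) — Willis relation
classification: planetary set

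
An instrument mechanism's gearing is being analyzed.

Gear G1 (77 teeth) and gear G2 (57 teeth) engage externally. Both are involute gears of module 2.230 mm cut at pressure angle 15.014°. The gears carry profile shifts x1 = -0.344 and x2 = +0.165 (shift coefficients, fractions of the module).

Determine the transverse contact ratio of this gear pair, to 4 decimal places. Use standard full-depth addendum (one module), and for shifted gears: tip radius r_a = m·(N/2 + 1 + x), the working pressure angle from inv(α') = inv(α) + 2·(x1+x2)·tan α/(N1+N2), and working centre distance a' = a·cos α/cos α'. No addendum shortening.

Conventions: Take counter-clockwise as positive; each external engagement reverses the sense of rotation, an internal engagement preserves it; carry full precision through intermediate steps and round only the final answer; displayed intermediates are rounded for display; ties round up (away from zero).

2.2027

single-mesh involute tooth geometry (77T engaging 57T at module 2.230)
base radii: r_b1 = 82.924130, r_b2 = 61.385395
tip radii: r_a1 = 87.317880, r_a2 = 66.152950
inv(α') = inv(15.014°) + 2·(-0.344+0.165)·tan α/(77+57) = 0.00545080  ⇒  α' = 14.41897°
a' = a·cos α / cos α' = 149.4100·cos 15.014°/cos 14.41897° = 149.003002
action lengths: √(r_a1²−r_b1²) = 27.349605, √(r_a2²−r_b2²) = 24.658591
base pitch p_b = π·m·cos α = 6.766593
CR = (27.349605 + 24.658591 − 149.003002·sin 14.41897°)/6.766593 = 2.202716
contact ratio ≈ 2.2027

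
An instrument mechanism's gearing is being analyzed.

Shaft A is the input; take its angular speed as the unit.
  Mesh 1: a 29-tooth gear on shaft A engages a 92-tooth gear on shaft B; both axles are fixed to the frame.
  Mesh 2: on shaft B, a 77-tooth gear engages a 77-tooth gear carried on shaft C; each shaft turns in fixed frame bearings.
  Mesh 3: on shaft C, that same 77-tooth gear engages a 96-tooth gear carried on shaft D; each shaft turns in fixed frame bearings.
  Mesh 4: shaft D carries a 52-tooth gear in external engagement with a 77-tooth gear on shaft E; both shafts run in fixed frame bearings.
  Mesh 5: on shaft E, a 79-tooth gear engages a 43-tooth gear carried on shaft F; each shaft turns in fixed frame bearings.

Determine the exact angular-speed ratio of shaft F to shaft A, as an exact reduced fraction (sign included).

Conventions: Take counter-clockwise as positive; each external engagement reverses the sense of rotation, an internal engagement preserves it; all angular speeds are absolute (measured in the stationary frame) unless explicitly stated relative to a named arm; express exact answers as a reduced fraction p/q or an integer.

-29783/94944

class = fixed-axis compound train [5 meshes; 5 ratios multiply, 5 sense flips]
mesh 1 [29T→92T]: running ratio 29/92, sense −
mesh 2 [77T→77T]: running ratio 29/92, sense +
mesh 3 [77T→96T]: running ratio 2233/8832, sense −
mesh 4 [52T→77T]: running ratio 377/2208, sense +
mesh 5 [79T→43T]: running ratio 29783/94944, sense −
ω_out/ω_in = -29783/94944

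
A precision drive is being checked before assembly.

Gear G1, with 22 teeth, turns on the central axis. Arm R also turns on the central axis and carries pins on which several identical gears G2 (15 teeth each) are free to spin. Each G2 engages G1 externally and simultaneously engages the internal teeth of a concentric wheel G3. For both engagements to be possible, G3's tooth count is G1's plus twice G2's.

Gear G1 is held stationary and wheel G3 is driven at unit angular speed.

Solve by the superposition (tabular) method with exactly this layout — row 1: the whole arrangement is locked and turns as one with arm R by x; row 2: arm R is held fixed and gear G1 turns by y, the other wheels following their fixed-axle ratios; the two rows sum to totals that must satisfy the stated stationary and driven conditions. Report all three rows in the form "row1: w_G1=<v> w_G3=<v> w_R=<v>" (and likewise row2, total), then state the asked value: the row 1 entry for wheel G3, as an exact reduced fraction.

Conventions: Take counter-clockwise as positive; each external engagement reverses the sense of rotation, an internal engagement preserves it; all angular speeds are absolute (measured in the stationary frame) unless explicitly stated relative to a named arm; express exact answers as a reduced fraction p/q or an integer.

row1: w_G1=26/37 w_G3=26/37 w_R=26/37
row2: w_G1=-26/37 w_G3=11/37 w_R=0
total: w_G1=0 w_G3=1 w_R=26/37
asked value: 26/37

topology: planetary set — G1 22T / G2 15T / G3 52T, arm = carrier (Willis)
row 1: whole set turns with the arm by x
row 2 — arm fixed, fixed-axis ratios: sun y, ring −(22/52)·y, arm 0
boundary: total ω_sun = x + y = 0 and total ω_ring = x − (22/52)·y = 1  ⇒  y = -26/37, x = 26/37
row 2 ring = −(22/52)·(-26/37) = 11/37
totals (row 1 + row 2): sun 26/37 + (-26/37) = 0, ring 26/37 + 11/37 = 1, arm 26/37 + 0 = 26/37
asked cell (row1, ring) = 26/37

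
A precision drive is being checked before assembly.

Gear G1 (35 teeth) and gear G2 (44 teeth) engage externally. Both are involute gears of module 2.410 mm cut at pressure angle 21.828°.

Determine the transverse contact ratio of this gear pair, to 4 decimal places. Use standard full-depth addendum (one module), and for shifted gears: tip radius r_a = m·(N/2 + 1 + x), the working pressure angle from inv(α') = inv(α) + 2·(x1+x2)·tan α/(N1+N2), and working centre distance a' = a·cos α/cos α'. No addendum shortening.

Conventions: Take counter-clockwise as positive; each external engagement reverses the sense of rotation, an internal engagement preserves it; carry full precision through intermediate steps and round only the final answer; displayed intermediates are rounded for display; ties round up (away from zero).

1.6263

single-mesh involute tooth geometry (35T engaging 44T at module 2.410)
base radii: r_b1 = 39.151231, r_b2 = 49.218690
tip radii: r_a1 = 44.585000, r_a2 = 55.430000
no profile shift: α' = α, a' = a
action lengths: √(r_a1²−r_b1²) = 21.330807, √(r_a2²−r_b2²) = 25.495204
base pitch p_b = π·m·cos α = 7.028413
CR = (21.330807 + 25.495204 − 95.195000·sin 21.82800°)/7.028413 = 1.626322
contact ratio ≈ 1.6263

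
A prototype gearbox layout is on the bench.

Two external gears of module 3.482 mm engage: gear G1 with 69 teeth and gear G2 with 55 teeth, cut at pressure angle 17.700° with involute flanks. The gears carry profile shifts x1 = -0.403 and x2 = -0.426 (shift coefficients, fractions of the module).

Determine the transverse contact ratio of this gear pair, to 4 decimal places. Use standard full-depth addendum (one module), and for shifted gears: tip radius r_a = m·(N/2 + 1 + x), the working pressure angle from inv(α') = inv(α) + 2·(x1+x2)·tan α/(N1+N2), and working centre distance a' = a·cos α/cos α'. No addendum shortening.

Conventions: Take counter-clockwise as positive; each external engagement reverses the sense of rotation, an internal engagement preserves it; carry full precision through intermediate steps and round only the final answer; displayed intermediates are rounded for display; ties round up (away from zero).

class = single-mesh tooth geometry [involute pair 69T × 55T, m = 3.482]
base radii: r_b1 = 114.442271, r_b2 = 91.222100
tip radii: r_a1 = 122.207754, r_a2 = 97.753668
inv(α') = inv(17.700°) + 2·(-0.403-0.426)·tan α/(69+55) = 0.00595021  ⇒  α' = 14.83892°
a' = a·cos α / cos α' = 215.8840·cos 17.700°/cos 14.83892° = 212.759988
action lengths: √(r_a1²−r_b1²) = 42.868423, √(r_a2²−r_b2²) = 35.132721
base pitch p_b = π·m·cos α = 10.421188
CR = (42.868423 + 35.132721 − 212.759988·sin 14.83892°)/10.421188 = 2.256250
contact ratio ≈ 2.2563

2.2563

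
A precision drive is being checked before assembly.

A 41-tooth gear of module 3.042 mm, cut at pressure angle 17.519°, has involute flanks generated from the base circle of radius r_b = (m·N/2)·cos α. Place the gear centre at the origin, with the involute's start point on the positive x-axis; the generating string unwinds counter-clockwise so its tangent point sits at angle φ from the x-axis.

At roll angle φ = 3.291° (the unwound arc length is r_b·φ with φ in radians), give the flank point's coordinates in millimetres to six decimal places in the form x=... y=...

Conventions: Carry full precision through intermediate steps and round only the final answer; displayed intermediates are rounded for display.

recognized (one wheel, involute flank): single-mesh tooth geometry, m = 3.042, N = 41
pitch radius r_p = m·N/2 = 3.042·41/2 = 62.361000
base radius r_b = r_p·cos α = 62.361000·cos 17.519° = 59.468521
roll angle φ = 3.291° = 0.05743879 rad
x = r_b·(cos φ + φ·sin φ) = 59.566540
y = r_b·(sin φ − φ·cos φ) = 0.003755

x=59.566540 y=0.003755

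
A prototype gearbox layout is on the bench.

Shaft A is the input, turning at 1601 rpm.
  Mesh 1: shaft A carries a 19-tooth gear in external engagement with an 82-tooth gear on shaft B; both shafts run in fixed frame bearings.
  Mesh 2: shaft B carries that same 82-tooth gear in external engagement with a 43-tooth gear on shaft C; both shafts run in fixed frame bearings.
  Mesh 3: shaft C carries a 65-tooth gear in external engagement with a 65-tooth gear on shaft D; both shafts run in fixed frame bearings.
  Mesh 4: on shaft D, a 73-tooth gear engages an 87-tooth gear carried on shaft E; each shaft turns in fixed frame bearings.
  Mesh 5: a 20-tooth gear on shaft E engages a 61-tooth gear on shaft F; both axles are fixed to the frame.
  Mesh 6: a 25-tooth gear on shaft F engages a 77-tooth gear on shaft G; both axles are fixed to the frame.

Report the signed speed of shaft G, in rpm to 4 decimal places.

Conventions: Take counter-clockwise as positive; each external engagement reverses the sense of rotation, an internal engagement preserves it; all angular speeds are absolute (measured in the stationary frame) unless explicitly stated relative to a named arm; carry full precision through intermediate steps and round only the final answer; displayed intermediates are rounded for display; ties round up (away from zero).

class = fixed-axis compound train [6 meshes; 6 ratios multiply, 6 sense flips]
mesh 1 [19T→82T]: ω = 1601.0000×19/82 = 370.9634 rpm, sense flips to −
mesh 2 [82T→43T]: ω = 370.9634×82/43 = 707.4186 rpm, sense flips to +
mesh 3 [65T→65T]: ω = 707.4186×65/65 = 707.4186 rpm, sense flips to −
mesh 4 [73T→87T]: ω = 707.4186×73/87 = 593.5811 rpm, sense flips to +
mesh 5 [20T→61T]: ω = 593.5811×20/61 = 194.6168 rpm, sense flips to −
mesh 6 [25T→77T]: ω = 194.6168×25/77 = 63.1873 rpm, sense flips to +
signed output speed = +63.1873 rpm

+63.1873 rpm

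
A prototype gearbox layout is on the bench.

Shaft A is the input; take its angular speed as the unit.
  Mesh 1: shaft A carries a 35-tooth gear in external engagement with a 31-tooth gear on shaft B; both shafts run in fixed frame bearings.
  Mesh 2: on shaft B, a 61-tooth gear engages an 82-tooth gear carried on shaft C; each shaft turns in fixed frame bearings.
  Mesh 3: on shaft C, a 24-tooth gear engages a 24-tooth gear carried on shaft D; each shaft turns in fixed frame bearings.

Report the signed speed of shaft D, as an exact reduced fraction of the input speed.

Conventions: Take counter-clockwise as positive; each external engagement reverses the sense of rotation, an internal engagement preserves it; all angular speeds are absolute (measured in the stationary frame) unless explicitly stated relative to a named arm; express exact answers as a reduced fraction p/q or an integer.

3-mesh fixed-axis compound train (all bearings frame-fixed)
mesh 1 [35T→31T]: |ω|/ω_in = 1×35/31 = 35/31, sense flips to −
mesh 2 [61T→82T]: |ω|/ω_in = (35/31)×61/82 = 2135/2542, sense flips to +
mesh 3 [24T→24T]: |ω|/ω_in = (2135/2542)×24/24 = 2135/2542, sense flips to −
signed output speed (× input speed) = -2135/2542

-2135/2542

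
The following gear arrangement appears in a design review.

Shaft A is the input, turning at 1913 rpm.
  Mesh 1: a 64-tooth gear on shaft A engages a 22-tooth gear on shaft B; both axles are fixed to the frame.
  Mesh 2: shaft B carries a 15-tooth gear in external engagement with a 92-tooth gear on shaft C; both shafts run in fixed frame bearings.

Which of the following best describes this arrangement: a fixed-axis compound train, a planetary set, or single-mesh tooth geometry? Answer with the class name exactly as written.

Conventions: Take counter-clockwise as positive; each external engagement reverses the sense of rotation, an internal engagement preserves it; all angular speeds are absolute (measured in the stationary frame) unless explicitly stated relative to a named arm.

recognized (3 fixed axles, 2 meshes): fixed-axis compound train
classification: fixed-axis compound train

fixed-axis compound train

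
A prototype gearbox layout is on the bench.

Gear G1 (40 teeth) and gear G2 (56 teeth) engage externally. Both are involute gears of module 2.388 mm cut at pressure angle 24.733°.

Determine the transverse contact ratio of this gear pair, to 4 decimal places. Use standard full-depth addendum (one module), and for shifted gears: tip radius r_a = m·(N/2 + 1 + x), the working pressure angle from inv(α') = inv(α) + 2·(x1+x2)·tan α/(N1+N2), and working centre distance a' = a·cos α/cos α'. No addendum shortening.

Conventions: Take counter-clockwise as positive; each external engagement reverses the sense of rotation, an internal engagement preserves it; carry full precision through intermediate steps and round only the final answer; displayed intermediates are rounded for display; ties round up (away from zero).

1.5388

recognized (one external pair, fixed centres): single-mesh tooth geometry, m = 2.388, N1 = 40, N2 = 56
base radii: r_b1 = 43.378849, r_b2 = 60.730388
tip radii: r_a1 = 50.148000, r_a2 = 69.252000
no profile shift: α' = α, a' = a
action lengths: √(r_a1²−r_b1²) = 25.161427, √(r_a2²−r_b2²) = 33.281518
base pitch p_b = π·m·cos α = 6.813934
CR = (25.161427 + 33.281518 − 114.624000·sin 24.73300°)/6.813934 = 1.538814
contact ratio ≈ 1.5388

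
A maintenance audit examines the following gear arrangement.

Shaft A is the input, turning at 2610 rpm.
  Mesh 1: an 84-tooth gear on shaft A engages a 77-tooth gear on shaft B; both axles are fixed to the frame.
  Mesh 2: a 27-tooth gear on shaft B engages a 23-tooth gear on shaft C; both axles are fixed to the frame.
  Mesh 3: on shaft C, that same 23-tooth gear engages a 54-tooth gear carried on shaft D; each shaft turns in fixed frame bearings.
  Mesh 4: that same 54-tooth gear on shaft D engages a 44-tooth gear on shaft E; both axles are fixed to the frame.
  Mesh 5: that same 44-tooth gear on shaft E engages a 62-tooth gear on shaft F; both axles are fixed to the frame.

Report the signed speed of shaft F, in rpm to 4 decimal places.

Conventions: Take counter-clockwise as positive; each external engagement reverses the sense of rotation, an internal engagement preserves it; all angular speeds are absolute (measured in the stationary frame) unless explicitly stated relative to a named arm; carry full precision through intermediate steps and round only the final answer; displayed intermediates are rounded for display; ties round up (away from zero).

recognized (6 fixed axles, 5 meshes): fixed-axis compound train
mesh 1 [84T→77T]: ω = 2610.0000×84/77 = 2847.2727 rpm, sense flips to −
mesh 2 [27T→23T]: ω = 2847.2727×27/23 = 3342.4506 rpm, sense flips to +
mesh 3 [23T→54T]: ω = 3342.4506×23/54 = 1423.6364 rpm, sense flips to −
mesh 4 [54T→44T]: ω = 1423.6364×54/44 = 1747.1901 rpm, sense flips to +
mesh 5 [44T→62T]: ω = 1747.1901×44/62 = 1239.9413 rpm, sense flips to −
signed output speed = -1239.9413 rpm

-1239.9413 rpm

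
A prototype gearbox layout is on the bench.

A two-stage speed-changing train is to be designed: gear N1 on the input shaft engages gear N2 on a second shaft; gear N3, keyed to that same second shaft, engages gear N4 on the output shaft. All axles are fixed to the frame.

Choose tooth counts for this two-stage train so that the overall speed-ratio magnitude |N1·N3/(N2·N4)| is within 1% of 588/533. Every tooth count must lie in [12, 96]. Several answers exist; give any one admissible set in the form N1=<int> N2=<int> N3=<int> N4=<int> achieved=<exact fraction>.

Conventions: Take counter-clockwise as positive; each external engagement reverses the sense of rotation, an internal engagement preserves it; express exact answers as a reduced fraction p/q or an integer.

N1=12 N2=13 N3=49 N4=41 achieved=588/533

2-stage fixed-axis compound train for ratio 588/533
target = 588/533 in lowest terms: an exact hit needs N1·N3 = k·588 and N2·N4 = k·533 for one integer k, every count in [12, 96]; additionally prefer no 1:1 stage (N1 ≠ N2, N3 ≠ N4)
k = 1: N1·N3 = 588 = 12·49, N2·N4 = 533 = 13·41
achieved = 12·49/(13·41) = 588/533; |achieved − target| = 0 ≤ 147/13325 ✓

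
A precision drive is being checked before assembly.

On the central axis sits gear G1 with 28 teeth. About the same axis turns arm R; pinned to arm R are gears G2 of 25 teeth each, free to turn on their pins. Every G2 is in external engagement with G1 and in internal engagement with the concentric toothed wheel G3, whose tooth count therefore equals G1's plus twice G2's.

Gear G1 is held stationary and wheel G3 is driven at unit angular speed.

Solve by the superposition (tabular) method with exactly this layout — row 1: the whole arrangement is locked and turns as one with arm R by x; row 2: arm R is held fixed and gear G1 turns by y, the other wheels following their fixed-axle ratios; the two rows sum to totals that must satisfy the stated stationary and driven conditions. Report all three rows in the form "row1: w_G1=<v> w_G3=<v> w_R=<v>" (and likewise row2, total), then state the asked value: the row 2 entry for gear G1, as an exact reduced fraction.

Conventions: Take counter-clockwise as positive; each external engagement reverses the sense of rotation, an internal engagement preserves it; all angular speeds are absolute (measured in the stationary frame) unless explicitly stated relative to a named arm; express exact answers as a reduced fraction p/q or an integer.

recognized (axles ride arm R): planetary set, 28/25/78 teeth
row 1 — lock + rotate with arm: ω_sun = ω_ring = ω_arm = x
superposition row 2 [arm held]: sun y, ring −(28/78)·y, arm 0
boundary: total ω_sun = x + y = 0 and total ω_ring = x − (28/78)·y = 1  ⇒  y = -39/53, x = 39/53
row 2 ring = −(28/78)·(-39/53) = 14/53
totals (row 1 + row 2): sun 39/53 + (-39/53) = 0, ring 39/53 + 14/53 = 1, arm 39/53 + 0 = 39/53
asked cell (row2, sun) = -39/53

row1: w_G1=39/53 w_G3=39/53 w_R=39/53
row2: w_G1=-39/53 w_G3=14/53 w_R=0
total: w_G1=0 w_G3=1 w_R=39/53
asked value: -39/53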